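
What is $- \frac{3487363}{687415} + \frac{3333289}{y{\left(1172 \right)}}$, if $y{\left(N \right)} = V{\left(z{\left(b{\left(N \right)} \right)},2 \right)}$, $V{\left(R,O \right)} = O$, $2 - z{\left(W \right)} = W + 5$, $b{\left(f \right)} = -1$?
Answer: $\frac{2291345883209}{1374830} \approx 1.6666 \cdot 10^{6}$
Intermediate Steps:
$z{\left(W \right)} = -3 - W$ ($z{\left(W \right)} = 2 - \left(W + 5\right) = 2 - \left(5 + W\right) = -3 - W$)
$y{\left(N \right)} = 2$
$- \frac{3487363}{687415} + \frac{3333289}{y{\left(1172 \right)}} = - \frac{3487363}{687415} + \frac{3333289}{2} = \frac{2291345883209}{1374830}$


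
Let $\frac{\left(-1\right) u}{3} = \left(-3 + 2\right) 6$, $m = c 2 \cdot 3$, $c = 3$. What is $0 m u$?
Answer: $0$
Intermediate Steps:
$m = 18$ ($m = 3 \cdot 2 \cdot 3 = 6 \cdot 3 = 18$)
$u = 18$ ($u = - 3 \left(-3 + 2\right) 6 = - 3 \left(\left(-1\right) 6\right) = \left(-3\right) \left(-6\right) = 18$)
$0 m u = 0 \cdot 18 \cdot 18 = 0 \cdot 18 = 0$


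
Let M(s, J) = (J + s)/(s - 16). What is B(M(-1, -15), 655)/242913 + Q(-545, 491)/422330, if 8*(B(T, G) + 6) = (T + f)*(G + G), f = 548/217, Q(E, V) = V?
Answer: 1315014023317/378452471052810 ≈ 0.0034747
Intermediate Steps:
f = 548/217 (f = 548*(1/217) = 548/217 ≈ 2.5253)
M(s, J) = (J + s)/(-16 + s)
B(T, G) = -6 + G*(548/217 + T)/4 (B(T, G) = -6 + ((T + 548/217)*(G + G))/8 = -6 + ((548/217 + T)*(2*G))/8 = -6 + (2*G*(548/217 + T))/8 = -6 + G*(548/217 + T)/4)
B(M(-1, -15), 655)/242913 + Q(-545, 491)/422330 = (-6 + (137/217)*655 + (¼)*655*((-15 - 1)/(-16 - 1)))/242913 + 491/422330 = (-6 + 89735/217 + (¼)*655*(-16/(-17)))*(1/242913) + 491*(1/422330) = (-6 + 89735/217 + (¼)*655*(-1/17*(-16)))*(1/242913) + 491/422330 = (-6 + 89735/217 + (¼)*655*(16/17))*(1/242913) + 491/422330 = (-6 + 89735/217 + 2620/17)*(1/242913) + 491/422330 = (2071901/3689)*(1/242913) + 491/422330 = 2071901/896106057 + 491/422330 = 1315014023317/378452471052810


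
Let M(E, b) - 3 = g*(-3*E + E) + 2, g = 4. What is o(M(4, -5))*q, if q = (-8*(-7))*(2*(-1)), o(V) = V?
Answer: 3024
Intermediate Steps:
M(E, b) = 5 - 8*E (M(E, b) = 3 + (4*(-3*E + E) + 2) = 3 + (4*(-2*E) + 2) = 3 + (-8*E + 2) = 3 + (2 - 8*E) = 5 - 8*E)
q = -112 (q = 56*(-2) = -112)
o(M(4, -5))*q = (5 - 8*4)*(-112) = (5 - 32)*(-112) = -27*(-112) = 3024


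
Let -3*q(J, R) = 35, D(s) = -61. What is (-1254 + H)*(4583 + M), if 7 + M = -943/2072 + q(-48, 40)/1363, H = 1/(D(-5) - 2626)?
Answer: -18660194274211277/3252194328 ≈ -5.7377e+6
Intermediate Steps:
q(J, R) = -35/3 (q(J, R) = -⅓*35 = -35/3)
H = -1/2687 (H = 1/(-61 - 2626) = 1/(-2687) = -1/2687 ≈ -0.00037216)
M = -63235303/8472408 (M = -7 + (-943/2072 - 35/3/1363) = -7 + (-943*1/2072 - 35/3*1/1363) = -7 + (-943/2072 - 35/4089) = -7 - 3928447/8472408 = -63235303/8472408 ≈ -7.4637)
(-1254 + H)*(4583 + M) = (-1254 - 1/2687)*(4583 - 63235303/8472408) = -3369499/2687*38765810561/8472408 = -18660194274211277/3252194328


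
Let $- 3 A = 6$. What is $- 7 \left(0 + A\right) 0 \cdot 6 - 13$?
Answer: $-13$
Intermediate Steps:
$A = -2$ ($A = \left(- \frac{1}{3}\right) 6 = -2$)
$- 7 \left(0 + A\right) 0 \cdot 6 - 13 = - 7 \left(0 - 2\right) 0 \cdot 6 - 13 = - 7 \left(-2\right) 0 \cdot 6 - 13 = - 7 \cdot 0 \cdot 6 - 13 = \left(-7\right) 0 - 13 = 0 - 13 = -13$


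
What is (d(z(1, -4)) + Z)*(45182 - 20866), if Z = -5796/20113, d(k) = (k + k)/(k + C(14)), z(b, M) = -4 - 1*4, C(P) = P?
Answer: -4335348272/60339 ≈ -71850.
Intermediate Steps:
z(b, M) = -8 (z(b, M) = -4 - 4 = -8)
d(k) = 2*k/(14 + k) (d(k) = (k + k)/(k + 14) = (2*k)/(14 + k) = 2*k/(14 + k))
Z = -5796/20113 (Z = -5796*1/20113 = -5796/20113 ≈ -0.28817)
(d(z(1, -4)) + Z)*(45182 - 20866) = (2*(-8)/(14 - 8) - 5796/20113)*(45182 - 20866) = (2*(-8)/6 - 5796/20113)*24316 = (2*(-8)*(⅙) - 5796/20113)*24316 = (-8/3 - 5796/20113)*24316 = -178292/60339*24316 = -4335348272/60339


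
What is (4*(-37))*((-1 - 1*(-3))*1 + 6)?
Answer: -1184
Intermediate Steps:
(4*(-37))*((-1 - 1*(-3))*1 + 6) = -148*((-1 + 3)*1 + 6) = -148*(2*1 + 6) = -148*(2 + 6) = -148*8 = -1184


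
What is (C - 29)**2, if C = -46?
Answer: 5625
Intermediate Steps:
(C - 29)**2 = (-46 - 29)**2 = (-75)**2 = 5625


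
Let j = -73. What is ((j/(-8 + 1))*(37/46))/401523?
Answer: 2701/129290406 ≈ 2.0891e-5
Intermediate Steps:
((j/(-8 + 1))*(37/46))/401523 = ((-73/(-8 + 1))*(37/46))/401523 = ((-73/(-7))*(37*(1/46)))*(1/401523) = (-73*(-⅐)*(37/46))*(1/401523) = ((73/7)*(37/46))*(1/401523) = (2701/322)*(1/401523) = 2701/129290406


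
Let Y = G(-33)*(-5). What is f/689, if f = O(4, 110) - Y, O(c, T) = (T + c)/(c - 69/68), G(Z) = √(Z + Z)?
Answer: 7752/139867 + 5*I*√66/689 ≈ 0.055424 + 0.058955*I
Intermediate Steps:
G(Z) = √2*√Z (G(Z) = √(2*Z) = √2*√Z)
O(c, T) = (T + c)/(-69/68 + c) (O(c, T) = (T + c)/(c - 69*1/68) = (T + c)/(c - 69/68) = (T + c)/(-69/68 + c))
Y = -5*I*√66 (Y = (√2*√(-33))*(-5) = (√2*(I*√33))*(-5) = (I*√66)*(-5) = -5*I*√66 ≈ -40.62*I)
f = 7752/203 + 5*I*√66 (f = 68*(110 + 4)/(-69 + 68*4) - (-5)*I*√66 = 68*114/(-69 + 272) + 5*I*√66 = 68*114/203 + 5*I*√66 = 68*(1/203)*114 + 5*I*√66 = 7752/203 + 5*I*√66 ≈ 38.187 + 40.62*I)
f/689 = (7752/203 + 5*I*√66)/689 = (7752/203 + 5*I*√66)*(1/689) = 7752/139867 + 5*I*√66/689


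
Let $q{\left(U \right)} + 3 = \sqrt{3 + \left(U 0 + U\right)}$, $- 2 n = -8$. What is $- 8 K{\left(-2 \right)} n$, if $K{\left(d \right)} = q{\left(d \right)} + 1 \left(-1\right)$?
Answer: $96$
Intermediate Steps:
$n = 4$ ($n = \left(- \frac{1}{2}\right) \left(-8\right) = 4$)
$q{\left(U \right)} = -3 + \sqrt{3 + U}$ ($q{\left(U \right)} = -3 + \sqrt{3 + \left(U 0 + U\right)} = -3 + \sqrt{3 + \left(0 + U\right)} = -3 + \sqrt{3 + U}$)
$K{\left(d \right)} = -4 + \sqrt{3 + d}$ ($K{\left(d \right)} = \left(-3 + \sqrt{3 + d}\right) + 1 \left(-1\right) = \left(-3 + \sqrt{3 + d}\right) - 1 = -4 + \sqrt{3 + d}$)
$- 8 K{\left(-2 \right)} n = - 8 \left(-4 + \sqrt{3 - 2}\right) 4 = - 8 \left(-4 + \sqrt{1}\right) 4 = - 8 \left(-4 + 1\right) 4 = \left(-8\right) \left(-3\right) 4 = 24 \cdot 4 = 96$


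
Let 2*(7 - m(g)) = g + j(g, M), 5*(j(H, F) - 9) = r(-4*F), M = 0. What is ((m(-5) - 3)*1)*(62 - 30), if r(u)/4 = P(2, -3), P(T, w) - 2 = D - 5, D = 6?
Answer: 128/5 ≈ 25.600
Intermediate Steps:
P(T, w) = 3 (P(T, w) = 2 + (6 - 5) = 2 + 1 = 3)
r(u) = 12 (r(u) = 4*3 = 12)
j(H, F) = 57/5 (j(H, F) = 9 + (⅕)*12 = 9 + 12/5 = 57/5)
m(g) = 13/10 - g/2 (m(g) = 7 - (g + 57/5)/2 = 7 - (57/5 + g)/2 = 7 + (-57/10 - g/2) = 13/10 - g/2)
((m(-5) - 3)*1)*(62 - 30) = (((13/10 - ½*(-5)) - 3)*1)*(62 - 30) = (((13/10 + 5/2) - 3)*1)*32 = ((19/5 - 3)*1)*32 = ((⅘)*1)*32 = (⅘)*32 = 128/5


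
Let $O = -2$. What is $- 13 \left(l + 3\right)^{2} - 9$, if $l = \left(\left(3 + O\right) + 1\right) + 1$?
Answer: $-477$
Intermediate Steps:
$l = 3$ ($l = \left(\left(3 - 2\right) + 1\right) + 1 = \left(1 + 1\right) + 1 = 2 + 1 = 3$)
$- 13 \left(l + 3\right)^{2} - 9 = - 13 \left(3 + 3\right)^{2} - 9 = - 13 \cdot 6^{2} - 9 = \left(-13\right) 36 - 9 = -468 - 9 = -477$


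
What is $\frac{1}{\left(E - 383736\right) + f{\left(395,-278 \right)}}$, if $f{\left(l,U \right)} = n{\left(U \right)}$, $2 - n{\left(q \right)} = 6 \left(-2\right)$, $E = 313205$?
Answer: $- \frac{1}{70517} \approx -1.4181 \cdot 10^{-5}$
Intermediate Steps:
$n{\left(q \right)} = 14$ ($n{\left(q \right)} = 2 - 6 \left(-2\right) = 2 - -12 = 2 + 12 = 14$)
$f{\left(l,U \right)} = 14$
$\frac{1}{\left(E - 383736\right) + f{\left(395,-278 \right)}} = \frac{1}{\left(313205 - 383736\right) + 14} = \frac{1}{-70531 + 14} = \frac{1}{-70517} = - \frac{1}{70517}$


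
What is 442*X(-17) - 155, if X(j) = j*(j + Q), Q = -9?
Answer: 195209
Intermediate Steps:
X(j) = j*(-9 + j) (X(j) = j*(j - 9) = j*(-9 + j))
442*X(-17) - 155 = 442*(-17*(-9 - 17)) - 155 = 442*(-17*(-26)) - 155 = 442*442 - 155 = 195364 - 155 = 195209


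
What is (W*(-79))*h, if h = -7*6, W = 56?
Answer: 185808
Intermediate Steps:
h = -42
(W*(-79))*h = (56*(-79))*(-42) = -4424*(-42) = 185808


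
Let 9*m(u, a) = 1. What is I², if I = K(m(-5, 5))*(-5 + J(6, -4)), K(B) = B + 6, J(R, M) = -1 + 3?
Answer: 3025/9 ≈ 336.11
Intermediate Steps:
m(u, a) = ⅑ (m(u, a) = (⅑)*1 = ⅑)
J(R, M) = 2
K(B) = 6 + B
I = -55/3 (I = (6 + ⅑)*(-5 + 2) = (55/9)*(-3) = -55/3 ≈ -18.333)
I² = (-55/3)² = 3025/9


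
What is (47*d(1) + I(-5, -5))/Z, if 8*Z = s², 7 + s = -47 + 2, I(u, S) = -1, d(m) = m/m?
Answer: 23/169 ≈ 0.13609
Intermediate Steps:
d(m) = 1
s = -52 (s = -7 + (-47 + 2) = -7 - 45 = -52)
Z = 338 (Z = (⅛)*(-52)² = (⅛)*2704 = 338)
(47*d(1) + I(-5, -5))/Z = (47*1 - 1)/338 = (47 - 1)*(1/338) = 46*(1/338) = 23/169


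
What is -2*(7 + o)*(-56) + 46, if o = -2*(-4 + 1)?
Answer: 1502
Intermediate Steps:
o = 6 (o = -2*(-3) = 6)
-2*(7 + o)*(-56) + 46 = -2*(7 + 6)*(-56) + 46 = -2*13*(-56) + 46 = -26*(-56) + 46 = 1456 + 46 = 1502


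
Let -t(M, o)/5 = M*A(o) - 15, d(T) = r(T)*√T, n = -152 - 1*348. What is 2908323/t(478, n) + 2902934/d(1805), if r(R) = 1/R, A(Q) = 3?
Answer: -88131/215 + 55155746*√5 ≈ 1.2333e+8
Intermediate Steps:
n = -500 (n = -152 - 348 = -500)
d(T) = T^(-½) (d(T) = √T/T = T^(-½))
t(M, o) = 75 - 15*M (t(M, o) = -5*(M*3 - 15) = -5*(3*M - 15) = -5*(-15 + 3*M) = 75 - 15*M)
2908323/t(478, n) + 2902934/d(1805) = 2908323/(75 - 15*478) + 2902934/(1805^(-½)) = 2908323/(75 - 7170) + 2902934/((√5/95)) = 2908323/(-7095) + 2902934*(19*√5) = 2908323*(-1/7095) + 55155746*√5 = -88131/215 + 55155746*√5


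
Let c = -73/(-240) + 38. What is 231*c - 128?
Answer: 697621/80 ≈ 8720.3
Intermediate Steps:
c = 9193/240 (c = -73*(-1/240) + 38 = 73/240 + 38 = 9193/240 ≈ 38.304)
231*c - 128 = 231*(9193/240) - 128 = 707861/80 - 128 = 697621/80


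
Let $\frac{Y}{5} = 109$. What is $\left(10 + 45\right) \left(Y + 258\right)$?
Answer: $44165$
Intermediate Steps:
$Y = 545$ ($Y = 5 \cdot 109 = 545$)
$\left(10 + 45\right) \left(Y + 258\right) = \left(10 + 45\right) \left(545 + 258\right) = 55 \cdot 803 = 44165$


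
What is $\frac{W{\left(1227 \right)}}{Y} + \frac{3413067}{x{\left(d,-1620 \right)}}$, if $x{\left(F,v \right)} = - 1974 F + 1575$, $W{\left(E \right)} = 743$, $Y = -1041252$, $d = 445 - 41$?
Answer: $- \frac{169259724247}{39464492052} \approx -4.2889$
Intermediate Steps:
$d = 404$ ($d = 445 - 41 = 404$)
$x{\left(F,v \right)} = 1575 - 1974 F$
$\frac{W{\left(1227 \right)}}{Y} + \frac{3413067}{x{\left(d,-1620 \right)}} = \frac{743}{-1041252} + \frac{3413067}{1575 - 797496} = 743 \left(- \frac{1}{1041252}\right) + \frac{3413067}{1575 - 797496} = - \frac{743}{1041252} + \frac{3413067}{-795921} = - \frac{743}{1041252} + 3413067 \left(- \frac{1}{795921}\right) = - \frac{743}{1041252} - \frac{162527}{37901} = - \frac{169259724247}{39464492052}$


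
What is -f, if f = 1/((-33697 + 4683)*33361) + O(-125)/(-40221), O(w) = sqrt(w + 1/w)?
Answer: 1/967936054 + I*sqrt(78130)/1005525 ≈ 1.0331e-9 + 0.00027798*I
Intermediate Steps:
f = -1/967936054 - I*sqrt(78130)/1005525 (f = 1/((-33697 + 4683)*33361) + sqrt(-125 + 1/(-125))/(-40221) = (1/33361)/(-29014) + sqrt(-125 - 1/125)*(-1/40221) = -1/29014*1/33361 + sqrt(-15626/125)*(-1/40221) = -1/967936054 + (I*sqrt(78130)/25)*(-1/40221) = -1/967936054 - I*sqrt(78130)/1005525 ≈ -1.0331e-9 - 0.00027798*I)
-f = -(-1/967936054 - I*sqrt(78130)/1005525) = 1/967936054 + I*sqrt(78130)/1005525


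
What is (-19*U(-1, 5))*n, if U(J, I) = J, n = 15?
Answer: 285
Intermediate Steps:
(-19*U(-1, 5))*n = -19*(-1)*15 = 19*15 = 285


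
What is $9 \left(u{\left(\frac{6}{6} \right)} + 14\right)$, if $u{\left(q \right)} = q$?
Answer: $135$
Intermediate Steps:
$9 \left(u{\left(\frac{6}{6} \right)} + 14\right) = 9 \left(\frac{6}{6} + 14\right) = 9 \left(6 \cdot \frac{1}{6} + 14\right) = 9 \left(1 + 14\right) = 9 \cdot 15 = 135$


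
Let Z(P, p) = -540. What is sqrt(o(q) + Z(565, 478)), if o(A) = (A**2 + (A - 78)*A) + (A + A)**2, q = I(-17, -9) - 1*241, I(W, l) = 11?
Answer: 60*sqrt(93) ≈ 578.62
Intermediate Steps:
q = -230 (q = 11 - 1*241 = 11 - 241 = -230)
o(A) = 5*A**2 + A*(-78 + A) (o(A) = (A**2 + (-78 + A)*A) + (2*A)**2 = (A**2 + A*(-78 + A)) + 4*A**2 = 5*A**2 + A*(-78 + A))
sqrt(o(q) + Z(565, 478)) = sqrt(6*(-230)*(-13 - 230) - 540) = sqrt(6*(-230)*(-243) - 540) = sqrt(335340 - 540) = sqrt(334800) = 60*sqrt(93)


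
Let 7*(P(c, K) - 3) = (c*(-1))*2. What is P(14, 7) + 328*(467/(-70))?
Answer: -76623/35 ≈ -2189.2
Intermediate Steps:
P(c, K) = 3 - 2*c/7 (P(c, K) = 3 + ((c*(-1))*2)/7 = 3 + (-c*2)/7 = 3 + (-2*c)/7 = 3 - 2*c/7)
P(14, 7) + 328*(467/(-70)) = (3 - 2/7*14) + 328*(467/(-70)) = (3 - 4) + 328*(467*(-1/70)) = -1 + 328*(-467/70) = -1 - 76588/35 = -76623/35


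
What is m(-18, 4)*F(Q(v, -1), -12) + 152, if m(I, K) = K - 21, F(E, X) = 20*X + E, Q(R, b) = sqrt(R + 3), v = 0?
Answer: 4232 - 17*sqrt(3) ≈ 4202.6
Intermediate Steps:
Q(R, b) = sqrt(3 + R)
F(E, X) = E + 20*X
m(I, K) = -21 + K
m(-18, 4)*F(Q(v, -1), -12) + 152 = (-21 + 4)*(sqrt(3 + 0) + 20*(-12)) + 152 = -17*(sqrt(3) - 240) + 152 = -17*(-240 + sqrt(3)) + 152 = (4080 - 17*sqrt(3)) + 152 = 4232 - 17*sqrt(3)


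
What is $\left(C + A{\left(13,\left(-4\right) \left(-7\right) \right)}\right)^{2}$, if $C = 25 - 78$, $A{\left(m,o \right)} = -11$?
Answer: $4096$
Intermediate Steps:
$C = -53$ ($C = 25 - 78 = -53$)
$\left(C + A{\left(13,\left(-4\right) \left(-7\right) \right)}\right)^{2} = \left(-53 - 11\right)^{2} = \left(-64\right)^{2} = 4096$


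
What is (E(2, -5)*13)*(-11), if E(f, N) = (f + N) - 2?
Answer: 715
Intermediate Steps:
E(f, N) = -2 + N + f (E(f, N) = (N + f) - 2 = -2 + N + f)
(E(2, -5)*13)*(-11) = ((-2 - 5 + 2)*13)*(-11) = -5*13*(-11) = -65*(-11) = 715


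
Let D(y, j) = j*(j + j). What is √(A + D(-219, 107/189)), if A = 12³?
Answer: √61748786/189 ≈ 41.577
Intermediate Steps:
D(y, j) = 2*j² (D(y, j) = j*(2*j) = 2*j²)
A = 1728
√(A + D(-219, 107/189)) = √(1728 + 2*(107/189)²) = √(1728 + 2*(11449/35721)) = √(1728 + 22898/35721) = √(61748786/35721) = √61748786/189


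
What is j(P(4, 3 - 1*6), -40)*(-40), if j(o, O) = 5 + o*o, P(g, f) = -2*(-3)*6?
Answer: -52040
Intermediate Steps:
P(g, f) = 36 (P(g, f) = 6*6 = 36)
j(o, O) = 5 + o²
j(P(4, 3 - 1*6), -40)*(-40) = (5 + 36²)*(-40) = (5 + 1296)*(-40) = 1301*(-40) = -52040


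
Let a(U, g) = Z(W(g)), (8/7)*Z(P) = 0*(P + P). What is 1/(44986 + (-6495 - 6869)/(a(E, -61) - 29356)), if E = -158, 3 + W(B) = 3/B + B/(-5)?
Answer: 7339/330155595 ≈ 2.2229e-5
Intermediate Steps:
W(B) = -3 + 3/B - B/5 (W(B) = -3 + (3/B + B/(-5)) = -3 + (3/B + B*(-⅕)) = -3 + (3/B - B/5) = -3 + 3/B - B/5)
Z(P) = 0 (Z(P) = 7*(0*(P + P))/8 = 7*(0*(2*P))/8 = (7/8)*0 = 0)
a(U, g) = 0
1/(44986 + (-6495 - 6869)/(a(E, -61) - 29356)) = 1/(44986 + (-6495 - 6869)/(0 - 29356)) = 1/(44986 - 13364/(-29356)) = 1/(44986 - 13364*(-1/29356)) = 1/(44986 + 3341/7339) = 1/(330155595/7339) = 7339/330155595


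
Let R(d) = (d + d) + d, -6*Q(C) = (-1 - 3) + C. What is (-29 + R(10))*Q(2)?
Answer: 1/3 ≈ 0.33333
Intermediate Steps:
Q(C) = 2/3 - C/6 (Q(C) = -((-1 - 3) + C)/6 = -(-4 + C)/6 = 2/3 - C/6)
R(d) = 3*d (R(d) = 2*d + d = 3*d)
(-29 + R(10))*Q(2) = (-29 + 3*10)*(2/3 - 1/6*2) = (-29 + 30)*(2/3 - 1/3) = 1*(1/3) = 1/3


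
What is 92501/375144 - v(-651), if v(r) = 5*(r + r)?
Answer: 2442279941/375144 ≈ 6510.3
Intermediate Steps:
v(r) = 10*r (v(r) = 5*(2*r) = 10*r)
92501/375144 - v(-651) = 92501/375144 - 10*(-651) = 92501*(1/375144) - 1*(-6510) = 92501/375144 + 6510 = 2442279941/375144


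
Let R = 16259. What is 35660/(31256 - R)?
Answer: 35660/14997 ≈ 2.3778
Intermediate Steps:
35660/(31256 - R) = 35660/(31256 - 1*16259) = 35660/(31256 - 16259) = 35660/14997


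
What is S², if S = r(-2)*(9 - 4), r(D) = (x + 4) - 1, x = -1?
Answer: 100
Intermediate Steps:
r(D) = 2 (r(D) = (-1 + 4) - 1 = 3 - 1 = 2)
S = 10 (S = 2*(9 - 4) = 2*5 = 10)
S² = 10² = 100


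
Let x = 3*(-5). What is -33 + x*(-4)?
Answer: 27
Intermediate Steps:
x = -15
-33 + x*(-4) = -33 - 15*(-4) = -33 + 60 = 27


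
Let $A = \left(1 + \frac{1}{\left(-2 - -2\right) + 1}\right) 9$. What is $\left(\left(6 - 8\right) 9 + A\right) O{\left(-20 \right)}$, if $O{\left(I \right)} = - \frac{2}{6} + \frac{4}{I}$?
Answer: $0$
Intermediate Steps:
$O{\left(I \right)} = - \frac{1}{3} + \frac{4}{I}$ ($O{\left(I \right)} = \left(-2\right) \frac{1}{6} + \frac{4}{I} = - \frac{1}{3} + \frac{4}{I}$)
$A = 18$ ($A = \left(1 + \frac{1}{\left(-2 + 2\right) + 1}\right) 9 = \left(1 + \frac{1}{0 + 1}\right) 9 = \left(1 + 1^{-1}\right) 9 = \left(1 + 1\right) 9 = 2 \cdot 9 = 18$)
$\left(\left(6 - 8\right) 9 + A\right) O{\left(-20 \right)} = \left(\left(6 - 8\right) 9 + 18\right) \frac{12 - -20}{3 \left(-20\right)} = \left(\left(-2\right) 9 + 18\right) \frac{1}{3} \left(- \frac{1}{20}\right) \left(12 + 20\right) = \left(-18 + 18\right) \frac{1}{3} \left(- \frac{1}{20}\right) 32 = 0 \left(- \frac{8}{15}\right) = 0$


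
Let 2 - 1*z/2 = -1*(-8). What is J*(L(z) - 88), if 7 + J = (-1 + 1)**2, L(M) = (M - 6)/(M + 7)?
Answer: 2954/5 ≈ 590.80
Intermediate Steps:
z = -12 (z = 4 - (-2)*(-8) = 4 - 2*8 = 4 - 16 = -12)
L(M) = (-6 + M)/(7 + M)
J = -7 (J = -7 + (-1 + 1)**2 = -7 + 0**2 = -7 + 0 = -7)
J*(L(z) - 88) = -7*((-6 - 12)/(7 - 12) - 88) = -7*(-18/(-5) - 88) = -7*(-1/5*(-18) - 88) = -7*(18/5 - 88) = -7*(-422/5) = 2954/5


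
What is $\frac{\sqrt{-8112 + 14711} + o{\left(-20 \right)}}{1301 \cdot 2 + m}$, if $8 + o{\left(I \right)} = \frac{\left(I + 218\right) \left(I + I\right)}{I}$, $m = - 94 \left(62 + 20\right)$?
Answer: $- \frac{194}{2553} - \frac{\sqrt{6599}}{5106} \approx -0.091899$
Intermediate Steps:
$m = -7708$ ($m = \left(-94\right) 82 = -7708$)
$o{\left(I \right)} = 428 + 2 I$ ($o{\left(I \right)} = -8 + \frac{\left(I + 218\right) \left(I + I\right)}{I} = -8 + \frac{\left(218 + I\right) 2 I}{I} = -8 + \frac{2 I \left(218 + I\right)}{I} = -8 + \left(436 + 2 I\right) = 428 + 2 I$)
$\frac{\sqrt{-8112 + 14711} + o{\left(-20 \right)}}{1301 \cdot 2 + m} = \frac{\sqrt{-8112 + 14711} + \left(428 + 2 \left(-20\right)\right)}{1301 \cdot 2 - 7708} = \frac{\sqrt{6599} + \left(428 - 40\right)}{2602 - 7708} = \frac{\sqrt{6599} + 388}{-5106} = \left(388 + \sqrt{6599}\right) \left(- \frac{1}{5106}\right) = - \frac{194}{2553} - \frac{\sqrt{6599}}{5106}$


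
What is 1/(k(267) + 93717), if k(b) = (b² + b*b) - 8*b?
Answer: 1/234159 ≈ 4.2706e-6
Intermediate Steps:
k(b) = -8*b + 2*b² (k(b) = (b² + b²) - 8*b = 2*b² - 8*b = -8*b + 2*b²)
1/(k(267) + 93717) = 1/(2*267*(-4 + 267) + 93717) = 1/(2*267*263 + 93717) = 1/(140442 + 93717) = 1/234159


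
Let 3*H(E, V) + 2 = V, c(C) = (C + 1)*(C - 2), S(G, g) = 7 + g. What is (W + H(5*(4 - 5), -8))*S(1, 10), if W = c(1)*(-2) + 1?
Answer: 85/3 ≈ 28.333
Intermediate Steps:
c(C) = (1 + C)*(-2 + C)
H(E, V) = -⅔ + V/3
W = 5 (W = (-2 + 1² - 1*1)*(-2) + 1 = (-2 + 1 - 1)*(-2) + 1 = -2*(-2) + 1 = 4 + 1 = 5)
(W + H(5*(4 - 5), -8))*S(1, 10) = (5 + (-⅔ + (⅓)*(-8)))*(7 + 10) = (5 + (-⅔ - 8/3))*17 = (5 - 10/3)*17 = (5/3)*17 = 85/3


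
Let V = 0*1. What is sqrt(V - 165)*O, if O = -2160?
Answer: -2160*I*sqrt(165) ≈ -27746.0*I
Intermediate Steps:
V = 0
sqrt(V - 165)*O = sqrt(0 - 165)*(-2160) = sqrt(-165)*(-2160) = (I*sqrt(165))*(-2160) = -2160*I*sqrt(165)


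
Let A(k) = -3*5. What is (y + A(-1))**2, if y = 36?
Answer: 441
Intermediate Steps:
A(k) = -15
(y + A(-1))**2 = (36 - 15)**2 = 21**2 = 441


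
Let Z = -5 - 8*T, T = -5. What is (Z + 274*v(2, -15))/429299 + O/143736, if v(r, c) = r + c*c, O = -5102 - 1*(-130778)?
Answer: 5241475301/5142143422 ≈ 1.0193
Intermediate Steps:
Z = 35 (Z = -5 - 8*(-5) = -5 + 40 = 35)
O = 125676 (O = -5102 + 130778 = 125676)
v(r, c) = r + c²
(Z + 274*v(2, -15))/429299 + O/143736 = (35 + 274*(2 + (-15)²))/429299 + 125676/143736 = (35 + 274*(2 + 225))*(1/429299) + 125676*(1/143736) = (35 + 274*227)*(1/429299) + 10473/11978 = (35 + 62198)*(1/429299) + 10473/11978 = 62233*(1/429299) + 10473/11978 = 62233/429299 + 10473/11978 = 5241475301/5142143422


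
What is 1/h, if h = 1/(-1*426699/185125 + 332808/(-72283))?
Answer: -92454164817/13381390375 ≈ -6.9092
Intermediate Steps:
h = -13381390375/92454164817 (h = 1/(-426699*1/185125 + 332808*(-1/72283)) = 1/(-426699/185125 - 332808/72283) = 1/(-92454164817/13381390375) = -13381390375/92454164817 ≈ -0.14474)
1/h = 1/(-13381390375/92454164817) = -92454164817/13381390375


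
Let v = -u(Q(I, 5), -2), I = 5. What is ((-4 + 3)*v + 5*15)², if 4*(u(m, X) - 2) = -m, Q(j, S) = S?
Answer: 91809/16 ≈ 5738.1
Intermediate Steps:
u(m, X) = 2 - m/4 (u(m, X) = 2 + (-m)/4 = 2 - m/4)
v = -¾ (v = -(2 - ¼*5) = -(2 - 5/4) = -1*¾ = -¾ ≈ -0.75000)
((-4 + 3)*v + 5*15)² = ((-4 + 3)*(-¾) + 5*15)² = (-1*(-¾) + 75)² = (¾ + 75)² = (303/4)² = 91809/16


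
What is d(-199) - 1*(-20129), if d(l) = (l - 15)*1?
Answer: 19915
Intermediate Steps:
d(l) = -15 + l (d(l) = (-15 + l)*1 = -15 + l)
d(-199) - 1*(-20129) = (-15 - 199) - 1*(-20129) = -214 + 20129 = 19915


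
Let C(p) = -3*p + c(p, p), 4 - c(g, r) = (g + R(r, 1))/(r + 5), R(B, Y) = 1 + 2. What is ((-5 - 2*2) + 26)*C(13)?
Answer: -5491/9 ≈ -610.11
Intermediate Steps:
R(B, Y) = 3
c(g, r) = 4 - (3 + g)/(5 + r) (c(g, r) = 4 - (g + 3)/(r + 5) = 4 - (3 + g)/(5 + r))
C(p) = -3*p + (17 + 3*p)/(5 + p) (C(p) = -3*p + (17 - p + 4*p)/(5 + p) = -3*p + (17 + 3*p)/(5 + p))
((-5 - 2*2) + 26)*C(13) = ((-5 - 2*2) + 26)*((17 - 12*13 - 3*13**2)/(5 + 13)) = ((-5 - 4) + 26)*((17 - 156 - 3*169)/18) = (-9 + 26)*((17 - 156 - 507)/18) = 17*((1/18)*(-646)) = 17*(-323/9) = -5491/9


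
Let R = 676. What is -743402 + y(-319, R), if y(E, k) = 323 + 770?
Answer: -742309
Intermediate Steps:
y(E, k) = 1093
-743402 + y(-319, R) = -743402 + 1093 = -742309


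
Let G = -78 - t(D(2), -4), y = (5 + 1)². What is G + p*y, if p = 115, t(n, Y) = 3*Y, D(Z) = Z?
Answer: 4074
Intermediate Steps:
y = 36 (y = 6² = 36)
G = -66 (G = -78 - 3*(-4) = -78 - 1*(-12) = -78 + 12 = -66)
G + p*y = -66 + 115*36 = -66 + 4140 = 4074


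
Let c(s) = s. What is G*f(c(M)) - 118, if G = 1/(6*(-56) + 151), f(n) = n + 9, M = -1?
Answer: -21838/185 ≈ -118.04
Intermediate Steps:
f(n) = 9 + n
G = -1/185 (G = 1/(-336 + 151) = 1/(-185) = -1/185 ≈ -0.0054054)
G*f(c(M)) - 118 = -(9 - 1)/185 - 118 = -1/185*8 - 118 = -8/185 - 118 = -21838/185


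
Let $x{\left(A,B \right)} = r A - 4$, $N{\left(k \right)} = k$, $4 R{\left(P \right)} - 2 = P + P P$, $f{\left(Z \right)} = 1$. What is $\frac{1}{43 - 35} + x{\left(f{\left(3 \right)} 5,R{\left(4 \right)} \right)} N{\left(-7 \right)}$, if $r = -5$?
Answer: $\frac{1625}{8} \approx 203.13$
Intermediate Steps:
$R{\left(P \right)} = \frac{1}{2} + \frac{P}{4} + \frac{P^{2}}{4}$ ($R{\left(P \right)} = \frac{1}{2} + \frac{P + P P}{4} = \frac{1}{2} + \frac{P + P^{2}}{4} = \frac{1}{2} + \left(\frac{P}{4} + \frac{P^{2}}{4}\right) = \frac{1}{2} + \frac{P}{4} + \frac{P^{2}}{4}$)
$x{\left(A,B \right)} = -4 - 5 A$ ($x{\left(A,B \right)} = - 5 A - 4 = -4 - 5 A$)
$\frac{1}{43 - 35} + x{\left(f{\left(3 \right)} 5,R{\left(4 \right)} \right)} N{\left(-7 \right)} = \frac{1}{43 - 35} + \left(-4 - 5 \cdot 1 \cdot 5\right) \left(-7\right) = \frac{1}{8} + \left(-4 - 25\right) \left(-7\right) = \frac{1}{8} - -203 = \frac{1}{8} + 203 = \frac{1625}{8}$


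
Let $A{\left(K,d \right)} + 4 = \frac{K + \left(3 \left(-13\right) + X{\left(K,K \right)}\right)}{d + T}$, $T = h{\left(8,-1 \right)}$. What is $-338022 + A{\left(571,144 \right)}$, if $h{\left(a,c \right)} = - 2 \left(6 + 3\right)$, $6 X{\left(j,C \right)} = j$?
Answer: $- \frac{255543893}{756} \approx -3.3802 \cdot 10^{5}$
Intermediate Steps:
$X{\left(j,C \right)} = \frac{j}{6}$
$h{\left(a,c \right)} = -18$ ($h{\left(a,c \right)} = \left(-2\right) 9 = -18$)
$T = -18$
$A{\left(K,d \right)} = -4 + \frac{-39 + \frac{7 K}{6}}{-18 + d}$ ($A{\left(K,d \right)} = -4 + \frac{K + \left(3 \left(-13\right) + \frac{K}{6}\right)}{d - 18} = -4 + \frac{K + \left(-39 + \frac{K}{6}\right)}{-18 + d} = -4 + \frac{-39 + \frac{7 K}{6}}{-18 + d}$)
$-338022 + A{\left(571,144 \right)} = -338022 + \frac{198 - 3456 + 7 \cdot 571}{6 \left(-18 + 144\right)} = -338022 + \frac{198 - 3456 + 3997}{6 \cdot 126} = -338022 + \frac{1}{6} \cdot \frac{1}{126} \cdot 739 = -338022 + \frac{739}{756} = - \frac{255543893}{756}$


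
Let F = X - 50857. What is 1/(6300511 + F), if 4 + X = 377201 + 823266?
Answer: 1/7450117 ≈ 1.3423e-7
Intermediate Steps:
X = 1200463 (X = -4 + (377201 + 823266) = -4 + 1200467 = 1200463)
F = 1149606 (F = 1200463 - 50857 = 1149606)
1/(6300511 + F) = 1/(6300511 + 1149606) = 1/7450117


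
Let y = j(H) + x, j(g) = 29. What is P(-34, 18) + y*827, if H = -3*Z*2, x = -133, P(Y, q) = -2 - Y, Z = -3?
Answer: -85976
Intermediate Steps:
H = 18 (H = -3*(-3)*2 = 9*2 = 18)
y = -104 (y = 29 - 133 = -104)
P(-34, 18) + y*827 = (-2 - 1*(-34)) - 104*827 = (-2 + 34) - 86008 = 32 - 86008 = -85976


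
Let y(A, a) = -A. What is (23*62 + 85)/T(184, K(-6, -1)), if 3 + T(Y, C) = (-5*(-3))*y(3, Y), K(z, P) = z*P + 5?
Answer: -1511/48 ≈ -31.479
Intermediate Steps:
K(z, P) = 5 + P*z (K(z, P) = P*z + 5 = 5 + P*z)
T(Y, C) = -48 (T(Y, C) = -3 + (-5*(-3))*(-1*3) = -3 + 15*(-3) = -3 - 45 = -48)
(23*62 + 85)/T(184, K(-6, -1)) = (23*62 + 85)/(-48) = (1426 + 85)*(-1/48) = 1511*(-1/48) = -1511/48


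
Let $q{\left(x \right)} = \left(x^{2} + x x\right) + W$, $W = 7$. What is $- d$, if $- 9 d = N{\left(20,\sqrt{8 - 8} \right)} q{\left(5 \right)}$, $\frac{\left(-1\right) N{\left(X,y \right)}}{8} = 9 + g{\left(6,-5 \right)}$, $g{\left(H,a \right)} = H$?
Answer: $-760$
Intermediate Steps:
$q{\left(x \right)} = 7 + 2 x^{2}$ ($q{\left(x \right)} = \left(x^{2} + x x\right) + 7 = \left(x^{2} + x^{2}\right) + 7 = 2 x^{2} + 7 = 7 + 2 x^{2}$)
$N{\left(X,y \right)} = -120$ ($N{\left(X,y \right)} = - 8 \left(9 + 6\right) = \left(-8\right) 15 = -120$)
$d = 760$ ($d = - \frac{\left(-120\right) \left(7 + 2 \cdot 5^{2}\right)}{9} = - \frac{\left(-120\right) \left(7 + 2 \cdot 25\right)}{9} = - \frac{\left(-120\right) \left(7 + 50\right)}{9} = - \frac{\left(-120\right) 57}{9} = \left(- \frac{1}{9}\right) \left(-6840\right) = 760$)
$- d = \left(-1\right) 760 = -760$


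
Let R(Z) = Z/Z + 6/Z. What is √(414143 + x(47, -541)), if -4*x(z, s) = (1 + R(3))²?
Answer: √414139 ≈ 643.54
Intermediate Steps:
R(Z) = 1 + 6/Z
x(z, s) = -4 (x(z, s) = -(1 + (6 + 3)/3)²/4 = -(1 + (⅓)*9)²/4 = -(1 + 3)²/4 = -¼*4² = -¼*16 = -4)
√(414143 + x(47, -541)) = √(414143 - 4) = √414139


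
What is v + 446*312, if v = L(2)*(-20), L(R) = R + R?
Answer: 139072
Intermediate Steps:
L(R) = 2*R
v = -80 (v = (2*2)*(-20) = 4*(-20) = -80)
v + 446*312 = -80 + 446*312 = -80 + 139152 = 139072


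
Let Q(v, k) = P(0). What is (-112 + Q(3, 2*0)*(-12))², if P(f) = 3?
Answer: 21904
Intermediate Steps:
Q(v, k) = 3
(-112 + Q(3, 2*0)*(-12))² = (-112 + 3*(-12))² = (-112 - 36)² = (-148)² = 21904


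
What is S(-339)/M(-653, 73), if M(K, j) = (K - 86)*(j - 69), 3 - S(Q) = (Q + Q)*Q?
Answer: 229839/2956 ≈ 77.753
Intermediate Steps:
S(Q) = 3 - 2*Q² (S(Q) = 3 - (Q + Q)*Q = 3 - 2*Q*Q = 3 - 2*Q²)
M(K, j) = (-86 + K)*(-69 + j)
S(-339)/M(-653, 73) = (3 - 2*(-339)²)/(5934 - 86*73 - 69*(-653) - 653*73) = (3 - 2*114921)/(5934 - 6278 + 45057 - 47669) = (3 - 229842)/(-2956) = -229839*(-1/2956) = 229839/2956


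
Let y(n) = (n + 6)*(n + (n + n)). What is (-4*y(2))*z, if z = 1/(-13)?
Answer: 192/13 ≈ 14.769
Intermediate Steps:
y(n) = 3*n*(6 + n) (y(n) = (6 + n)*(n + 2*n) = (6 + n)*(3*n) = 3*n*(6 + n))
z = -1/13 ≈ -0.076923
(-4*y(2))*z = -12*2*(6 + 2)*(-1/13) = -12*2*8*(-1/13) = -4*48*(-1/13) = -192*(-1/13) = 192/13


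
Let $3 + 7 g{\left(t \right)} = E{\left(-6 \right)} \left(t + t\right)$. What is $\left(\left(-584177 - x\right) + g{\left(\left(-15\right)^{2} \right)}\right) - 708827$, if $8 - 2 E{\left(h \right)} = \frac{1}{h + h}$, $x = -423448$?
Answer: $- \frac{24340305}{28} \approx -8.693 \cdot 10^{5}$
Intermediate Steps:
$E{\left(h \right)} = 4 - \frac{1}{4 h}$ ($E{\left(h \right)} = 4 - \frac{1}{2 \left(h + h\right)} = 4 - \frac{1}{2 \cdot 2 h} = 4 - \frac{\frac{1}{2} \frac{1}{h}}{2} = 4 - \frac{1}{4 h}$)
$g{\left(t \right)} = - \frac{3}{7} + \frac{97 t}{84}$ ($g{\left(t \right)} = - \frac{3}{7} + \frac{\left(4 - \frac{1}{4 \left(-6\right)}\right) \left(t + t\right)}{7} = - \frac{3}{7} + \frac{\left(4 - - \frac{1}{24}\right) 2 t}{7} = - \frac{3}{7} + \frac{\left(4 + \frac{1}{24}\right) 2 t}{7} = - \frac{3}{7} + \frac{\frac{97}{24} \cdot 2 t}{7} = - \frac{3}{7} + \frac{\frac{97}{12} t}{7} = - \frac{3}{7} + \frac{97 t}{84}$)
$\left(\left(-584177 - x\right) + g{\left(\left(-15\right)^{2} \right)}\right) - 708827 = \left(\left(-584177 - -423448\right) - \left(\frac{3}{7} - \frac{97 \left(-15\right)^{2}}{84}\right)\right) - 708827 = \left(\left(-584177 + 423448\right) + \left(- \frac{3}{7} + \frac{97}{84} \cdot 225\right)\right) - 708827 = \left(-160729 + \left(- \frac{3}{7} + \frac{7275}{28}\right)\right) - 708827 = \left(-160729 + \frac{7263}{28}\right) - 708827 = - \frac{4493149}{28} - 708827 = - \frac{24340305}{28}$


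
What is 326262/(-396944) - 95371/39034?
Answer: -12648064283/3873578024 ≈ -3.2652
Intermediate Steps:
326262/(-396944) - 95371/39034 = 326262*(-1/396944) - 95371*1/39034 = -163131/198472 - 95371/39034 = -12648064283/3873578024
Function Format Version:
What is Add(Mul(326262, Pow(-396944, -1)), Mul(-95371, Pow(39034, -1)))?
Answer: Rational(-12648064283, 3873578024) ≈ -3.2652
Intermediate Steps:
Add(Mul(326262, Pow(-396944, -1)), Mul(-95371, Pow(39034, -1))) = Add(Mul(326262, Rational(-1, 396944)), Mul(-95371, Rational(1, 39034))) = Add(Rational(-163131, 198472), Rational(-95371, 39034)) = Rational(-12648064283, 3873578024)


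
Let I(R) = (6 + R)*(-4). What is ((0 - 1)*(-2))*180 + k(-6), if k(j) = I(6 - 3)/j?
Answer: 366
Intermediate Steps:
I(R) = -24 - 4*R
k(j) = -36/j (k(j) = (-24 - 4*(6 - 3))/j = (-24 - 4*3)/j = (-24 - 12)/j = -36/j)
((0 - 1)*(-2))*180 + k(-6) = ((0 - 1)*(-2))*180 - 36/(-6) = -1*(-2)*180 - 36*(-1/6) = 2*180 + 6 = 360 + 6 = 366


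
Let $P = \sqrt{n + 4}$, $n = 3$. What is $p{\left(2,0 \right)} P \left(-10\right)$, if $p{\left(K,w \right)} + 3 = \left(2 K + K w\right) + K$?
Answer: $- 30 \sqrt{7} \approx -79.373$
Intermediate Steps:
$P = \sqrt{7}$ ($P = \sqrt{3 + 4} = \sqrt{7} \approx 2.6458$)
$p{\left(K,w \right)} = -3 + 3 K + K w$ ($p{\left(K,w \right)} = -3 + \left(\left(2 K + K w\right) + K\right) = -3 + \left(3 K + K w\right) = -3 + 3 K + K w$)
$p{\left(2,0 \right)} P \left(-10\right) = \left(-3 + 3 \cdot 2 + 2 \cdot 0\right) \sqrt{7} \left(-10\right) = \left(-3 + 6 + 0\right) \sqrt{7} \left(-10\right) = 3 \sqrt{7} \left(-10\right) = - 30 \sqrt{7}$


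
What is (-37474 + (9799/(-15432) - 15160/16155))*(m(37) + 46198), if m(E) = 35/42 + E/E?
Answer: -172654484675689133/99721584 ≈ -1.7314e+9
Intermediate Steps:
m(E) = 11/6 (m(E) = 35*(1/42) + 1 = ⅚ + 1 = 11/6)
(-37474 + (9799/(-15432) - 15160/16155))*(m(37) + 46198) = (-37474 + (9799/(-15432) - 15160/16155))*(11/6 + 46198) = (-37474 + (9799*(-1/15432) - 15160*1/16155))*(277199/6) = (-37474 + (-9799/15432 - 3032/3231))*(277199/6) = (-37474 - 26150131/16620264)*(277199/6) = -622853923267/16620264*277199/6 = -172654484675689133/99721584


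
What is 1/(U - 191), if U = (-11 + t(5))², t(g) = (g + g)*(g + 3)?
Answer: 1/4570 ≈ 0.00021882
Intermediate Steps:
t(g) = 2*g*(3 + g) (t(g) = (2*g)*(3 + g) = 2*g*(3 + g))
U = 4761 (U = (-11 + 2*5*(3 + 5))² = (-11 + 2*5*8)² = (-11 + 80)² = 69² = 4761)
1/(U - 191) = 1/(4761 - 191) = 1/4570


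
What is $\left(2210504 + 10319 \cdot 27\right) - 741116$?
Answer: $1748001$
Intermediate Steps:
$\left(2210504 + 10319 \cdot 27\right) - 741116 = \left(2210504 + 278613\right) - 741116 = 2489117 - 741116 = 1748001$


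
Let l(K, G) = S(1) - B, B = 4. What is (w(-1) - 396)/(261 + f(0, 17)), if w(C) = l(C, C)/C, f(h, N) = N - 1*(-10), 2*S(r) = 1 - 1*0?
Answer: -785/576 ≈ -1.3628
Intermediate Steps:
S(r) = ½ (S(r) = (1 - 1*0)/2 = (1 + 0)/2 = (½)*1 = ½)
f(h, N) = 10 + N (f(h, N) = N + 10 = 10 + N)
l(K, G) = -7/2 (l(K, G) = ½ - 1*4 = ½ - 4 = -7/2)
w(C) = -7/(2*C)
(w(-1) - 396)/(261 + f(0, 17)) = (-7/2/(-1) - 396)/(261 + (10 + 17)) = (-7/2*(-1) - 396)/(261 + 27) = (7/2 - 396)/288 = -785/2*1/288 = -785/576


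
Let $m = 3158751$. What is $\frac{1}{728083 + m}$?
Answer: $\frac{1}{3886834} \approx 2.5728 \cdot 10^{-7}$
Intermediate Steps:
$\frac{1}{728083 + m} = \frac{1}{728083 + 3158751} = \frac{1}{3886834}$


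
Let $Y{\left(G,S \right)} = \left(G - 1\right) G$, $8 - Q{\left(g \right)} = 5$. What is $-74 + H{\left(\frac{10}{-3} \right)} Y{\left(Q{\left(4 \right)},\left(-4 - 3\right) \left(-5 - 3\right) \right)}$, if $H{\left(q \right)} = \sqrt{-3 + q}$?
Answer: $-74 + 2 i \sqrt{57} \approx -74.0 + 15.1 i$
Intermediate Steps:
$Q{\left(g \right)} = 3$ ($Q{\left(g \right)} = 8 - 5 = 3$)
$Y{\left(G,S \right)} = G \left(-1 + G\right)$ ($Y{\left(G,S \right)} = \left(-1 + G\right) G = G \left(-1 + G\right)$)
$-74 + H{\left(\frac{10}{-3} \right)} Y{\left(Q{\left(4 \right)},\left(-4 - 3\right) \left(-5 - 3\right) \right)} = -74 + \sqrt{-3 + \frac{10}{-3}} \cdot 3 \left(-1 + 3\right) = -74 + \sqrt{-3 + 10 \left(- \frac{1}{3}\right)} 3 \cdot 2 = -74 + \sqrt{-3 - \frac{10}{3}} \cdot 6 = -74 + \sqrt{- \frac{19}{3}} \cdot 6 = -74 + \frac{i \sqrt{57}}{3} \cdot 6 = -74 + 2 i \sqrt{57}$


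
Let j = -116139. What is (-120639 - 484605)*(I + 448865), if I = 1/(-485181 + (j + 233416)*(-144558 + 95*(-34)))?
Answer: -4708801820550512038176/17332618457 ≈ -2.7167e+11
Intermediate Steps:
I = -1/17332618457 (I = 1/(-485181 + (-116139 + 233416)*(-144558 + 95*(-34))) = 1/(-485181 + 117277*(-144558 - 3230)) = 1/(-485181 + 117277*(-147788)) = 1/(-485181 - 17332133276) = 1/(-17332618457) = -1/17332618457 ≈ -5.7695e-11)
(-120639 - 484605)*(I + 448865) = (-120639 - 484605)*(-1/17332618457 + 448865) = -605244*7780005783701304/17332618457 = -4708801820550512038176/17332618457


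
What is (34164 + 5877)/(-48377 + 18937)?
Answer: -40041/29440 ≈ -1.3601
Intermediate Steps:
(34164 + 5877)/(-48377 + 18937) = 40041/(-29440) = 40041*(-1/29440) = -40041/29440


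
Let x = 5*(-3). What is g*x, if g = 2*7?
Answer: -210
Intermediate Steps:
g = 14
x = -15
g*x = 14*(-15) = -210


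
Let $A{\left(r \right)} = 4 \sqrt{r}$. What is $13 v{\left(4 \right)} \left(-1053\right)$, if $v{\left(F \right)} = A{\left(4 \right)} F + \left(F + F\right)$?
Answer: $-547560$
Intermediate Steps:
$v{\left(F \right)} = 10 F$ ($v{\left(F \right)} = 4 \sqrt{4} F + \left(F + F\right) = 4 \cdot 2 F + 2 F = 8 F + 2 F = 10 F$)
$13 v{\left(4 \right)} \left(-1053\right) = 13 \cdot 10 \cdot 4 \left(-1053\right) = 13 \cdot 40 \left(-1053\right) = 520 \left(-1053\right) = -547560$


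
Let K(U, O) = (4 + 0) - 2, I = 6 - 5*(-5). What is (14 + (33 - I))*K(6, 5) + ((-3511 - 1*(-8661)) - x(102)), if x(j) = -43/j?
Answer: 528607/102 ≈ 5182.4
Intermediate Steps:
I = 31 (I = 6 + 25 = 31)
K(U, O) = 2 (K(U, O) = 4 - 2 = 2)
(14 + (33 - I))*K(6, 5) + ((-3511 - 1*(-8661)) - x(102)) = (14 + (33 - 1*31))*2 + ((-3511 - 1*(-8661)) - (-43)/102) = (14 + (33 - 31))*2 + ((-3511 + 8661) - (-43)/102) = (14 + 2)*2 + (5150 - 1*(-43/102)) = 16*2 + (5150 + 43/102) = 32 + 525343/102 = 528607/102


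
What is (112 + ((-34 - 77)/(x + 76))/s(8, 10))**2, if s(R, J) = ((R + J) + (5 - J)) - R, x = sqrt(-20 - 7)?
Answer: (-1793450401*I + 142628640*sqrt(3))/(25*(-5749*I + 456*sqrt(3))) ≈ 12479.0 + 4.4412*I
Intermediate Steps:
x = 3*I*sqrt(3) (x = sqrt(-27) = 3*I*sqrt(3) ≈ 5.1962*I)
s(R, J) = 5 (s(R, J) = ((J + R) + (5 - J)) - R = (5 + R) - R = 5)
(112 + ((-34 - 77)/(x + 76))/s(8, 10))**2 = (112 + ((-34 - 77)/(3*I*sqrt(3) + 76))/5)**2 = (112 - 111/(76 + 3*I*sqrt(3))*(1/5))**2 = (112 - 111/(5*(76 + 3*I*sqrt(3))))**2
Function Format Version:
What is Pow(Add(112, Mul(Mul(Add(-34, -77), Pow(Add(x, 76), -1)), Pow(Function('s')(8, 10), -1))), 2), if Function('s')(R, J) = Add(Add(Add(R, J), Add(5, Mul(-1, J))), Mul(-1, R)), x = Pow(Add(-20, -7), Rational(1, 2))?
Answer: Mul(Rational(1, 25), Pow(Add(Mul(-5749, I), Mul(456, Pow(3, Rational(1, 2)))), -1), Add(Mul(-1793450401, I), Mul(142628640, Pow(3, Rational(1, 2))))) ≈ Add(12479., Mul(4.4412, I))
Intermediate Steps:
x = Mul(3, I, Pow(3, Rational(1, 2))) (x = Pow(-27, Rational(1, 2)) = Mul(3, I, Pow(3, Rational(1, 2))) ≈ Mul(5.1962, I))
Function('s')(R, J) = 5 (Function('s')(R, J) = Add(Add(Add(J, R), Add(5, Mul(-1, J))), Mul(-1, R)) = Add(Add(5, R), Mul(-1, R)) = 5)
Pow(Add(112, Mul(Mul(Add(-34, -77), Pow(Add(x, 76), -1)), Pow(Function('s')(8, 10), -1))), 2) = Pow(Add(112, Mul(Mul(Add(-34, -77), Pow(Add(Mul(3, I, Pow(3, Rational(1, 2))), 76), -1)), Pow(5, -1))), 2) = Pow(Add(112, Mul(Mul(-111, Pow(Add(76, Mul(3, I, Pow(3, Rational(1, 2)))), -1)), Rational(1, 5))), 2) = Pow(Add(112, Mul(Rational(-111, 5), Pow(Add(76, Mul(3, I, Pow(3, Rational(1, 2)))), -1))), 2)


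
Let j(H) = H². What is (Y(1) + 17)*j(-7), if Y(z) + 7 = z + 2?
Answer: 637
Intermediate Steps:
Y(z) = -5 + z (Y(z) = -7 + (z + 2) = -7 + (2 + z) = -5 + z)
(Y(1) + 17)*j(-7) = ((-5 + 1) + 17)*(-7)² = (-4 + 17)*49 = 13*49 = 637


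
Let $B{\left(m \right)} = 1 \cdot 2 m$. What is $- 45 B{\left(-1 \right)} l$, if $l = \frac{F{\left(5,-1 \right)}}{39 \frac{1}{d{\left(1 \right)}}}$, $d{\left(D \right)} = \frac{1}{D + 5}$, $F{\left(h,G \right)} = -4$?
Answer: $- \frac{20}{13} \approx -1.5385$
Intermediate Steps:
$d{\left(D \right)} = \frac{1}{5 + D}$
$l = - \frac{2}{117}$ ($l = - \frac{4}{39 \frac{1}{\frac{1}{5 + 1}}} = - \frac{4}{39 \frac{1}{\frac{1}{6}}} = - \frac{4}{39 \cdot 6} = - \frac{4}{234} = \left(-4\right) \frac{1}{234} = - \frac{2}{117} \approx -0.017094$)
$B{\left(m \right)} = 2 m$
$- 45 B{\left(-1 \right)} l = - 45 \cdot 2 \left(-1\right) \left(- \frac{2}{117}\right) = \left(-45\right) \left(-2\right) \left(- \frac{2}{117}\right) = 90 \left(- \frac{2}{117}\right) = - \frac{20}{13}$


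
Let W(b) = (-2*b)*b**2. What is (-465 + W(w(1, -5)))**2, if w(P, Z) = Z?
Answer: 46225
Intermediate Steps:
W(b) = -2*b**3
(-465 + W(w(1, -5)))**2 = (-465 - 2*(-5)**3)**2 = (-465 - 2*(-125))**2 = (-465 + 250)**2 = (-215)**2 = 46225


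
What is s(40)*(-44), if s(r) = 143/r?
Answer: -1573/10 ≈ -157.30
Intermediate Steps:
s(40)*(-44) = (143/40)*(-44) = -1573/10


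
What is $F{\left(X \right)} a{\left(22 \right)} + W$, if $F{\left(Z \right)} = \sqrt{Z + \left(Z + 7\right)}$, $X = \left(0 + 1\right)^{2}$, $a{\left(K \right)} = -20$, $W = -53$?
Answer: $-113$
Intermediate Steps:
$X = 1$ ($X = 1^{2} = 1$)
$F{\left(Z \right)} = \sqrt{7 + 2 Z}$ ($F{\left(Z \right)} = \sqrt{Z + \left(7 + Z\right)} = \sqrt{7 + 2 Z}$)
$F{\left(X \right)} a{\left(22 \right)} + W = \sqrt{7 + 2 \cdot 1} \left(-20\right) - 53 = \sqrt{7 + 2} \left(-20\right) - 53 = \sqrt{9} \left(-20\right) - 53 = 3 \left(-20\right) - 53 = -60 - 53 = -113$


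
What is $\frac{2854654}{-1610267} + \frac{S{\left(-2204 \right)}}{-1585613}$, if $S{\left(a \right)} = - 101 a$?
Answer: $- \frac{4884828368170}{2553260288671} \approx -1.9132$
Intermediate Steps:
$\frac{2854654}{-1610267} + \frac{S{\left(-2204 \right)}}{-1585613} = \frac{2854654}{-1610267} + \frac{\left(-101\right) \left(-2204\right)}{-1585613} = 2854654 \left(- \frac{1}{1610267}\right) + 222604 \left(- \frac{1}{1585613}\right) = - \frac{2854654}{1610267} - \frac{222604}{1585613} = - \frac{4884828368170}{2553260288671}$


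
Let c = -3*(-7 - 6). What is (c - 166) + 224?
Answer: 97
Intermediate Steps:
c = 39 (c = -3*(-13) = 39)
(c - 166) + 224 = (39 - 166) + 224 = -127 + 224 = 97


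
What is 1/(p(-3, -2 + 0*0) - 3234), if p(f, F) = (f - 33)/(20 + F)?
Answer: -1/3236 ≈ -0.00030902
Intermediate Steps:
p(f, F) = (-33 + f)/(20 + F)
1/(p(-3, -2 + 0*0) - 3234) = 1/((-33 - 3)/(20 + (-2 + 0*0)) - 3234) = 1/(-36/(20 + (-2 + 0)) - 3234) = 1/(-36/(20 - 2) - 3234) = 1/(-36/18 - 3234) = 1/((1/18)*(-36) - 3234) = 1/(-2 - 3234) = 1/(-3236) = -1/3236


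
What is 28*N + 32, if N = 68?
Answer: 1936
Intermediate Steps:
28*N + 32 = 28*68 + 32 = 1904 + 32 = 1936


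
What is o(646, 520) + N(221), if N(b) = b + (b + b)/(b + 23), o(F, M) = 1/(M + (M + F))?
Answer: 11457665/51423 ≈ 222.81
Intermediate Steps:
o(F, M) = 1/(F + 2*M) (o(F, M) = 1/(M + (F + M)) = 1/(F + 2*M))
N(b) = b + 2*b/(23 + b) (N(b) = b + (2*b)/(23 + b) = b + 2*b/(23 + b))
o(646, 520) + N(221) = 1/(646 + 2*520) + 221*(25 + 221)/(23 + 221) = 1/(646 + 1040) + 221*246/244 = 1/1686 + 221*(1/244)*246 = 1/1686 + 27183/122 = 11457665/51423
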